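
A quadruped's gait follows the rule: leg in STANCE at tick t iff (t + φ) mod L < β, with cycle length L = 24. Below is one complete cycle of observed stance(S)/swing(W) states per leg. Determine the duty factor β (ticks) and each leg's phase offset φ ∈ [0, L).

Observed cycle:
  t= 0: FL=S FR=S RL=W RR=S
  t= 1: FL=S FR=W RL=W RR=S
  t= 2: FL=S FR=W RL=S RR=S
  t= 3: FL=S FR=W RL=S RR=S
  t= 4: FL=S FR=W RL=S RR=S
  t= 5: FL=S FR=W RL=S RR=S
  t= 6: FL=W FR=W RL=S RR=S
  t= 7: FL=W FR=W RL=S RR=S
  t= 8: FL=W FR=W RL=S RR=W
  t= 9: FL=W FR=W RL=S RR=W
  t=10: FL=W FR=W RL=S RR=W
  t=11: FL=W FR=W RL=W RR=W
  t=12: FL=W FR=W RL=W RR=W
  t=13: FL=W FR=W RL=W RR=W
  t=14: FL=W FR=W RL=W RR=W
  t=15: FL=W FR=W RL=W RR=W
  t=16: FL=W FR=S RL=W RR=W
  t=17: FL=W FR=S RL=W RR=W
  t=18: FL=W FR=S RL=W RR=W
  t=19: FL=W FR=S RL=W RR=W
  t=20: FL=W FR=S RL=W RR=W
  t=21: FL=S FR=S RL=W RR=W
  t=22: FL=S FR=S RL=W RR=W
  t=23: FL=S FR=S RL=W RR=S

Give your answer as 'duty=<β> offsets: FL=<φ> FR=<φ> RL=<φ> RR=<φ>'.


duty=9 offsets: FL=3 FR=8 RL=22 RR=1

duty β = stance ticks per leg = 9
FL: stance ticks = 9; W→S at t=21 → φ=3
FR: stance ticks = 9; W→S at t=16 → φ=8
RL: stance ticks = 9; W→S at t=2 → φ=22
RR: stance ticks = 9; W→S at t=23 → φ=1


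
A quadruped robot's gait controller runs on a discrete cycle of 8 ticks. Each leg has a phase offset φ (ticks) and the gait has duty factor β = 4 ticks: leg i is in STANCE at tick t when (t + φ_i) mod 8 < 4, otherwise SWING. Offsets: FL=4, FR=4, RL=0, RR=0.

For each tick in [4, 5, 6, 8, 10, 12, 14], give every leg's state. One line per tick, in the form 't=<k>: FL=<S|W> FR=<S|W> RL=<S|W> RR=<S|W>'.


t=4: FL=S FR=S RL=W RR=W
t=5: FL=S FR=S RL=W RR=W
t=6: FL=S FR=S RL=W RR=W
t=8: FL=W FR=W RL=S RR=S
t=10: FL=W FR=W RL=S RR=S
t=12: FL=S FR=S RL=W RR=W
t=14: FL=S FR=S RL=W RR=W

t=4: phase=(0,0,4,4) vs β=4 → FL=S FR=S RL=W RR=W
t=5: phase=(1,1,5,5) vs β=4 → FL=S FR=S RL=W RR=W
t=6: phase=(2,2,6,6) vs β=4 → FL=S FR=S RL=W RR=W
t=8: phase=(4,4,0,0) vs β=4 → FL=W FR=W RL=S RR=S
t=10: phase=(6,6,2,2) vs β=4 → FL=W FR=W RL=S RR=S
t=12: phase=(0,0,4,4) vs β=4 → FL=S FR=S RL=W RR=W
t=14: phase=(2,2,6,6) vs β=4 → FL=S FR=S RL=W RR=W


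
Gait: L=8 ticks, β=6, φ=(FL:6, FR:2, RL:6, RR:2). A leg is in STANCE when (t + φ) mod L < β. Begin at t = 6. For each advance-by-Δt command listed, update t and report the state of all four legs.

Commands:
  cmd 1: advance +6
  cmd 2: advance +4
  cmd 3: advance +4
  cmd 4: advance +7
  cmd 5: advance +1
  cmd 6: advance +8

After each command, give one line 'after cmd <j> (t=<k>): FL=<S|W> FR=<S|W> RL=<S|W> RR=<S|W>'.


start t=6: FL=S FR=S RL=S RR=S
cmd 1: advance +6 → t=12, phase=(2,6,2,6) → FL=S FR=W RL=S RR=W
cmd 2: advance +4 → t=16, phase=(6,2,6,2) → FL=W FR=S RL=W RR=S
cmd 3: advance +4 → t=20, phase=(2,6,2,6) → FL=S FR=W RL=S RR=W
cmd 4: advance +7 → t=27, phase=(1,5,1,5) → FL=S FR=S RL=S RR=S
cmd 5: advance +1 → t=28, phase=(2,6,2,6) → FL=S FR=W RL=S RR=W
cmd 6: advance +8 → t=36, phase=(2,6,2,6) → FL=S FR=W RL=S RR=W

after cmd 1 (t=12): FL=S FR=W RL=S RR=W
after cmd 2 (t=16): FL=W FR=S RL=W RR=S
after cmd 3 (t=20): FL=S FR=W RL=S RR=W
after cmd 4 (t=27): FL=S FR=S RL=S RR=S
after cmd 5 (t=28): FL=S FR=W RL=S RR=W
after cmd 6 (t=36): FL=S FR=W RL=S RR=W


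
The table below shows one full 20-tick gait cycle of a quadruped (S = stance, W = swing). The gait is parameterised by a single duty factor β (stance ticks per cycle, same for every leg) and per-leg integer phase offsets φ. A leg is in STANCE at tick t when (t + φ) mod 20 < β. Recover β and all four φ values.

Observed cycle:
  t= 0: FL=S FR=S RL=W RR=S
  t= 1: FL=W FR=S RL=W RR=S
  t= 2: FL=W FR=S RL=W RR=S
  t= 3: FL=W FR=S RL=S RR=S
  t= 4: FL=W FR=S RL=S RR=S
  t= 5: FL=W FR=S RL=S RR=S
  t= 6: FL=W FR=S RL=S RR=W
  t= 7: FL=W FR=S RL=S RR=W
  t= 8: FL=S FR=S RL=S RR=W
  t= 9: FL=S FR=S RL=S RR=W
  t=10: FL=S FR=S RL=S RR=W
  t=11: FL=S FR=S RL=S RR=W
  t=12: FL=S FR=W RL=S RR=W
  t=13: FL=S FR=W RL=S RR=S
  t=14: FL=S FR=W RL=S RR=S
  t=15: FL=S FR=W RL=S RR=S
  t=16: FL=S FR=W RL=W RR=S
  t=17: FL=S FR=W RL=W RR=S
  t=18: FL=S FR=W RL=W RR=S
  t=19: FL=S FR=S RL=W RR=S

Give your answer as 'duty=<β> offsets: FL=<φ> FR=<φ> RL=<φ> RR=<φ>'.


duty=13 offsets: FL=12 FR=1 RL=17 RR=7

duty β = stance ticks per leg = 13
FL: stance ticks = 13; W→S at t=8 → φ=12
FR: stance ticks = 13; W→S at t=19 → φ=1
RL: stance ticks = 13; W→S at t=3 → φ=17
RR: stance ticks = 13; W→S at t=13 → φ=7


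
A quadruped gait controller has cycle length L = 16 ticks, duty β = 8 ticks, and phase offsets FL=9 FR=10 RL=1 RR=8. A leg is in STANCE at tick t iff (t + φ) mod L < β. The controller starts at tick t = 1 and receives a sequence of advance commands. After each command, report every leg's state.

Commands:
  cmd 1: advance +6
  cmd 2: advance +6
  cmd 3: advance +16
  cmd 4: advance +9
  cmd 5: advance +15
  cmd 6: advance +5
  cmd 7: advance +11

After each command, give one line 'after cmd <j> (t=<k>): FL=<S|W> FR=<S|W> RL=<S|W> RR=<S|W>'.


after cmd 1 (t=7): FL=S FR=S RL=W RR=W
after cmd 2 (t=13): FL=S FR=S RL=W RR=S
after cmd 3 (t=29): FL=S FR=S RL=W RR=S
after cmd 4 (t=38): FL=W FR=S RL=S RR=W
after cmd 5 (t=53): FL=W FR=W RL=S RR=W
after cmd 6 (t=58): FL=S FR=S RL=W RR=S
after cmd 7 (t=69): FL=W FR=W RL=S RR=W

start t=1: FL=W FR=W RL=S RR=W
cmd 1: advance +6 → t=7, phase=(0,1,8,15) → FL=S FR=S RL=W RR=W
cmd 2: advance +6 → t=13, phase=(6,7,14,5) → FL=S FR=S RL=W RR=S
cmd 3: advance +16 → t=29, phase=(6,7,14,5) → FL=S FR=S RL=W RR=S
cmd 4: advance +9 → t=38, phase=(15,0,7,14) → FL=W FR=S RL=S RR=W
cmd 5: advance +15 → t=53, phase=(14,15,6,13) → FL=W FR=W RL=S RR=W
cmd 6: advance +5 → t=58, phase=(3,4,11,2) → FL=S FR=S RL=W RR=S
cmd 7: advance +11 → t=69, phase=(14,15,6,13) → FL=W FR=W RL=S RR=W


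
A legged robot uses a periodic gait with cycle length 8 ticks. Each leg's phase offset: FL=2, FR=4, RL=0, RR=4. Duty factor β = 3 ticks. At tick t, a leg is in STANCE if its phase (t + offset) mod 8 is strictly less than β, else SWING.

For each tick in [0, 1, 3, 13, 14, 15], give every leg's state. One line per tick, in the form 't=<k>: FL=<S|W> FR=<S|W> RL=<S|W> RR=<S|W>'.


t=0: phase=(2,4,0,4) vs β=3 → FL=S FR=W RL=S RR=W
t=1: phase=(3,5,1,5) vs β=3 → FL=W FR=W RL=S RR=W
t=3: phase=(5,7,3,7) vs β=3 → FL=W FR=W RL=W RR=W
t=13: phase=(7,1,5,1) vs β=3 → FL=W FR=S RL=W RR=S
t=14: phase=(0,2,6,2) vs β=3 → FL=S FR=S RL=W RR=S
t=15: phase=(1,3,7,3) vs β=3 → FL=S FR=W RL=W RR=W

t=0: FL=S FR=W RL=S RR=W
t=1: FL=W FR=W RL=S RR=W
t=3: FL=W FR=W RL=W RR=W
t=13: FL=W FR=S RL=W RR=S
t=14: FL=S FR=S RL=W RR=S
t=15: FL=S FR=W RL=W RR=W


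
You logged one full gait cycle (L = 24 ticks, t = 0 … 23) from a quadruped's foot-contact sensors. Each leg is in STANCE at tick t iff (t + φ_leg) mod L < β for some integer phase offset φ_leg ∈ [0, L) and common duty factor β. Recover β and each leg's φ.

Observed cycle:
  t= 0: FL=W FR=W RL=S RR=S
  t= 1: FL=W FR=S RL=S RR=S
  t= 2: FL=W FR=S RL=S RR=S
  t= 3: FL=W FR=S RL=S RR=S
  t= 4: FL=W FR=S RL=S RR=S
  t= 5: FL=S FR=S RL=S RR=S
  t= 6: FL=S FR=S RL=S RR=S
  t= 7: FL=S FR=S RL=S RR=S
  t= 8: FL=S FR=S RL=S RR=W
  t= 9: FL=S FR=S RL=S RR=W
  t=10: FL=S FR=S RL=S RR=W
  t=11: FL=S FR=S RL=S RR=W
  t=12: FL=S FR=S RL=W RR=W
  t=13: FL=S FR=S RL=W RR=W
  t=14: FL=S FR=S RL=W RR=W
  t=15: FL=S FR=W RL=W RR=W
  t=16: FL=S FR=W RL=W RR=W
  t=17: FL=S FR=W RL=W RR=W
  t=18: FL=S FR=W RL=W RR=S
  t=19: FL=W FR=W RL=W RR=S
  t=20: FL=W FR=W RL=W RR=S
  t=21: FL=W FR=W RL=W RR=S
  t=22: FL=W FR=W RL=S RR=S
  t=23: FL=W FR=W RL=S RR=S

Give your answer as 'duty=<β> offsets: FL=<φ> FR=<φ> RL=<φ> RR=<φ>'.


duty β = stance ticks per leg = 14
FL: stance ticks = 14; W→S at t=5 → φ=19
FR: stance ticks = 14; W→S at t=1 → φ=23
RL: stance ticks = 14; W→S at t=22 → φ=2
RR: stance ticks = 14; W→S at t=18 → φ=6

duty=14 offsets: FL=19 FR=23 RL=2 RR=6


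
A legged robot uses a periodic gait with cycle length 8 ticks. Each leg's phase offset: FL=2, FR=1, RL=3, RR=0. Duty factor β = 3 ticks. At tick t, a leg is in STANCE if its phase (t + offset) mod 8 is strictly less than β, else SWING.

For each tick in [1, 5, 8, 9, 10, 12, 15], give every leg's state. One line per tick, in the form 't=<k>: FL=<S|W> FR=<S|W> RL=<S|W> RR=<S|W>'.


t=1: phase=(3,2,4,1) vs β=3 → FL=W FR=S RL=W RR=S
t=5: phase=(7,6,0,5) vs β=3 → FL=W FR=W RL=S RR=W
t=8: phase=(2,1,3,0) vs β=3 → FL=S FR=S RL=W RR=S
t=9: phase=(3,2,4,1) vs β=3 → FL=W FR=S RL=W RR=S
t=10: phase=(4,3,5,2) vs β=3 → FL=W FR=W RL=W RR=S
t=12: phase=(6,5,7,4) vs β=3 → FL=W FR=W RL=W RR=W
t=15: phase=(1,0,2,7) vs β=3 → FL=S FR=S RL=S RR=W

t=1: FL=W FR=S RL=W RR=S
t=5: FL=W FR=W RL=S RR=W
t=8: FL=S FR=S RL=W RR=S
t=9: FL=W FR=S RL=W RR=S
t=10: FL=W FR=W RL=W RR=S
t=12: FL=W FR=W RL=W RR=W
t=15: FL=S FR=S RL=S RR=W


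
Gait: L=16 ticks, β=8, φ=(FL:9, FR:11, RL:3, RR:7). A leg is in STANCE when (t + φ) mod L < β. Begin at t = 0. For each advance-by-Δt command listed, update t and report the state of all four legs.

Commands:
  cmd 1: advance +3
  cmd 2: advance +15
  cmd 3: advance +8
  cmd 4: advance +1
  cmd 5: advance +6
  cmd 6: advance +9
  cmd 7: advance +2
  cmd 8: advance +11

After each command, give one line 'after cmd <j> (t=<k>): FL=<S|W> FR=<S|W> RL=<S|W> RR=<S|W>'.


start t=0: FL=W FR=W RL=S RR=S
cmd 1: advance +3 → t=3, phase=(12,14,6,10) → FL=W FR=W RL=S RR=W
cmd 2: advance +15 → t=18, phase=(11,13,5,9) → FL=W FR=W RL=S RR=W
cmd 3: advance +8 → t=26, phase=(3,5,13,1) → FL=S FR=S RL=W RR=S
cmd 4: advance +1 → t=27, phase=(4,6,14,2) → FL=S FR=S RL=W RR=S
cmd 5: advance +6 → t=33, phase=(10,12,4,8) → FL=W FR=W RL=S RR=W
cmd 6: advance +9 → t=42, phase=(3,5,13,1) → FL=S FR=S RL=W RR=S
cmd 7: advance +2 → t=44, phase=(5,7,15,3) → FL=S FR=S RL=W RR=S
cmd 8: advance +11 → t=55, phase=(0,2,10,14) → FL=S FR=S RL=W RR=W

after cmd 1 (t=3): FL=W FR=W RL=S RR=W
after cmd 2 (t=18): FL=W FR=W RL=S RR=W
after cmd 3 (t=26): FL=S FR=S RL=W RR=S
after cmd 4 (t=27): FL=S FR=S RL=W RR=S
after cmd 5 (t=33): FL=W FR=W RL=S RR=W
after cmd 6 (t=42): FL=S FR=S RL=W RR=S
after cmd 7 (t=44): FL=S FR=S RL=W RR=S
after cmd 8 (t=55): FL=S FR=S RL=W RR=W


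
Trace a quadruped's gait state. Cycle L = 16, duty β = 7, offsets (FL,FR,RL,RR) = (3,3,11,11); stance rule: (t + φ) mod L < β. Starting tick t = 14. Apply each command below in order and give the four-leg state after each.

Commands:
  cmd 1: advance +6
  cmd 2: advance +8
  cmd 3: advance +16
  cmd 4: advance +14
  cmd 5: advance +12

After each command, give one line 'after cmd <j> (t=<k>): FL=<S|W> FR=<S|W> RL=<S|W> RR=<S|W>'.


after cmd 1 (t=20): FL=W FR=W RL=W RR=W
after cmd 2 (t=28): FL=W FR=W RL=W RR=W
after cmd 3 (t=44): FL=W FR=W RL=W RR=W
after cmd 4 (t=58): FL=W FR=W RL=S RR=S
after cmd 5 (t=70): FL=W FR=W RL=S RR=S

start t=14: FL=S FR=S RL=W RR=W
cmd 1: advance +6 → t=20, phase=(7,7,15,15) → FL=W FR=W RL=W RR=W
cmd 2: advance +8 → t=28, phase=(15,15,7,7) → FL=W FR=W RL=W RR=W
cmd 3: advance +16 → t=44, phase=(15,15,7,7) → FL=W FR=W RL=W RR=W
cmd 4: advance +14 → t=58, phase=(13,13,5,5) → FL=W FR=W RL=S RR=S
cmd 5: advance +12 → t=70, phase=(9,9,1,1) → FL=W FR=W RL=S RR=S


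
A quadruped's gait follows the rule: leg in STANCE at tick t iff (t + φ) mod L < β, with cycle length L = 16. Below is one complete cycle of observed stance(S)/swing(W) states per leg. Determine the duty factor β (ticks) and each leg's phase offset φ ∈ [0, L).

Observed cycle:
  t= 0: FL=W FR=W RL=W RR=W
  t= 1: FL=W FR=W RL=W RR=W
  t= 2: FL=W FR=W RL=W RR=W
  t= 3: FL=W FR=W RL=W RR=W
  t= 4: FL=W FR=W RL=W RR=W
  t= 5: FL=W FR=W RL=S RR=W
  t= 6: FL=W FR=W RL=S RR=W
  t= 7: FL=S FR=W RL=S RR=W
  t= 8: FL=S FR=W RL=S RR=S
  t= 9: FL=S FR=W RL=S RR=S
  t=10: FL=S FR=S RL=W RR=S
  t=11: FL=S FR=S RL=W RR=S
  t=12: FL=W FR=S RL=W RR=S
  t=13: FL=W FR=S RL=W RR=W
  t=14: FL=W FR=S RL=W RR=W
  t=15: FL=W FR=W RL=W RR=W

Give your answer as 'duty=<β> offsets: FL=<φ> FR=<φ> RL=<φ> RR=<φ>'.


duty β = stance ticks per leg = 5
FL: stance ticks = 5; W→S at t=7 → φ=9
FR: stance ticks = 5; W→S at t=10 → φ=6
RL: stance ticks = 5; W→S at t=5 → φ=11
RR: stance ticks = 5; W→S at t=8 → φ=8

duty=5 offsets: FL=9 FR=6 RL=11 RR=8


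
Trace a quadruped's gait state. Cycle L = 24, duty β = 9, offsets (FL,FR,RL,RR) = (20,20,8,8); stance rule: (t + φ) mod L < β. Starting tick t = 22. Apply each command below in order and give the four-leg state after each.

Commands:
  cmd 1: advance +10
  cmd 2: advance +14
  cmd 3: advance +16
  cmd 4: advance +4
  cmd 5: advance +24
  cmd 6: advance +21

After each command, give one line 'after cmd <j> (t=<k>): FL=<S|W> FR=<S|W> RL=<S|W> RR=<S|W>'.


start t=22: FL=W FR=W RL=S RR=S
cmd 1: advance +10 → t=32, phase=(4,4,16,16) → FL=S FR=S RL=W RR=W
cmd 2: advance +14 → t=46, phase=(18,18,6,6) → FL=W FR=W RL=S RR=S
cmd 3: advance +16 → t=62, phase=(10,10,22,22) → FL=W FR=W RL=W RR=W
cmd 4: advance +4 → t=66, phase=(14,14,2,2) → FL=W FR=W RL=S RR=S
cmd 5: advance +24 → t=90, phase=(14,14,2,2) → FL=W FR=W RL=S RR=S
cmd 6: advance +21 → t=111, phase=(11,11,23,23) → FL=W FR=W RL=W RR=W

after cmd 1 (t=32): FL=S FR=S RL=W RR=W
after cmd 2 (t=46): FL=W FR=W RL=S RR=S
after cmd 3 (t=62): FL=W FR=W RL=W RR=W
after cmd 4 (t=66): FL=W FR=W RL=S RR=S
after cmd 5 (t=90): FL=W FR=W RL=S RR=S
after cmd 6 (t=111): FL=W FR=W RL=W RR=W


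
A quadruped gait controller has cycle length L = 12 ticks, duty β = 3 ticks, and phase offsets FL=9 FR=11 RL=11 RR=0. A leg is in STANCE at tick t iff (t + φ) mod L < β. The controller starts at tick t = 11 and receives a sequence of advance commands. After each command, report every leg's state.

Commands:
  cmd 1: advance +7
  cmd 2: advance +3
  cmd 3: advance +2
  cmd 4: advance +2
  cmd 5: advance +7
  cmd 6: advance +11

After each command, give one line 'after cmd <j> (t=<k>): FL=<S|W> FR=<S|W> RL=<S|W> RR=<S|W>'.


after cmd 1 (t=18): FL=W FR=W RL=W RR=W
after cmd 2 (t=21): FL=W FR=W RL=W RR=W
after cmd 3 (t=23): FL=W FR=W RL=W RR=W
after cmd 4 (t=25): FL=W FR=S RL=S RR=S
after cmd 5 (t=32): FL=W FR=W RL=W RR=W
after cmd 6 (t=43): FL=W FR=W RL=W RR=W

start t=11: FL=W FR=W RL=W RR=W
cmd 1: advance +7 → t=18, phase=(3,5,5,6) → FL=W FR=W RL=W RR=W
cmd 2: advance +3 → t=21, phase=(6,8,8,9) → FL=W FR=W RL=W RR=W
cmd 3: advance +2 → t=23, phase=(8,10,10,11) → FL=W FR=W RL=W RR=W
cmd 4: advance +2 → t=25, phase=(10,0,0,1) → FL=W FR=S RL=S RR=S
cmd 5: advance +7 → t=32, phase=(5,7,7,8) → FL=W FR=W RL=W RR=W
cmd 6: advance +11 → t=43, phase=(4,6,6,7) → FL=W FR=W RL=W RR=W


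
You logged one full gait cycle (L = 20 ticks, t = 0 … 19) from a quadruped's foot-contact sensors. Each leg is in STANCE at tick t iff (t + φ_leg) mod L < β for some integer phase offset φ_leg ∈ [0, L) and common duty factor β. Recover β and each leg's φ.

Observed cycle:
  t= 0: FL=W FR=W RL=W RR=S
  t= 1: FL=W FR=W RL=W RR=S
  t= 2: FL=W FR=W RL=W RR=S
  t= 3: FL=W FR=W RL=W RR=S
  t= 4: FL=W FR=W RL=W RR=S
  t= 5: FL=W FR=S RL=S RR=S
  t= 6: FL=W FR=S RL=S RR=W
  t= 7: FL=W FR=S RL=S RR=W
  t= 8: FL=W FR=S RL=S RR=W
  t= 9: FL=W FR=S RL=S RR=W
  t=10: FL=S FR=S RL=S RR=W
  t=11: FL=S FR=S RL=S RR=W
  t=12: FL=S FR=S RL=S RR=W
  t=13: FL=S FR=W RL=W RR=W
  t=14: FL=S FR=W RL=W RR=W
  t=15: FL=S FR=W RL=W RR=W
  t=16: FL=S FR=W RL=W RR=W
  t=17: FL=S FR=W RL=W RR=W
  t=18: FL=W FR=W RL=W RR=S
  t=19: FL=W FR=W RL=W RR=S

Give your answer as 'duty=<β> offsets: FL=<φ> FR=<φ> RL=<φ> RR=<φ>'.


duty=8 offsets: FL=10 FR=15 RL=15 RR=2

duty β = stance ticks per leg = 8
FL: stance ticks = 8; W→S at t=10 → φ=10
FR: stance ticks = 8; W→S at t=5 → φ=15
RL: stance ticks = 8; W→S at t=5 → φ=15
RR: stance ticks = 8; W→S at t=18 → φ=2


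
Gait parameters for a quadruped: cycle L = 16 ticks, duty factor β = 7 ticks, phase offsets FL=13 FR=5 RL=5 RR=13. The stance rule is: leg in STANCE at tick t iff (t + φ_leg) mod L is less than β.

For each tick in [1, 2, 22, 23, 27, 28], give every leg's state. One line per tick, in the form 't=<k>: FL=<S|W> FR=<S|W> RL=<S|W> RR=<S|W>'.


t=1: phase=(14,6,6,14) vs β=7 → FL=W FR=S RL=S RR=W
t=2: phase=(15,7,7,15) vs β=7 → FL=W FR=W RL=W RR=W
t=22: phase=(3,11,11,3) vs β=7 → FL=S FR=W RL=W RR=S
t=23: phase=(4,12,12,4) vs β=7 → FL=S FR=W RL=W RR=S
t=27: phase=(8,0,0,8) vs β=7 → FL=W FR=S RL=S RR=W
t=28: phase=(9,1,1,9) vs β=7 → FL=W FR=S RL=S RR=W

t=1: FL=W FR=S RL=S RR=W
t=2: FL=W FR=W RL=W RR=W
t=22: FL=S FR=W RL=W RR=S
t=23: FL=S FR=W RL=W RR=S
t=27: FL=W FR=S RL=S RR=W
t=28: FL=W FR=S RL=S RR=W


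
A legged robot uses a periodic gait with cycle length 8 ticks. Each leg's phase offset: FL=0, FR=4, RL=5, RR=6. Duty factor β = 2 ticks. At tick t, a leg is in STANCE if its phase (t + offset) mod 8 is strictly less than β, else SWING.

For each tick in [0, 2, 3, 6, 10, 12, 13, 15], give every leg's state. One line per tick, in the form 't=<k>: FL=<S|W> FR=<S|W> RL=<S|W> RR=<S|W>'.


t=0: FL=S FR=W RL=W RR=W
t=2: FL=W FR=W RL=W RR=S
t=3: FL=W FR=W RL=S RR=S
t=6: FL=W FR=W RL=W RR=W
t=10: FL=W FR=W RL=W RR=S
t=12: FL=W FR=S RL=S RR=W
t=13: FL=W FR=S RL=W RR=W
t=15: FL=W FR=W RL=W RR=W

t=0: phase=(0,4,5,6) vs β=2 → FL=S FR=W RL=W RR=W
t=2: phase=(2,6,7,0) vs β=2 → FL=W FR=W RL=W RR=S
t=3: phase=(3,7,0,1) vs β=2 → FL=W FR=W RL=S RR=S
t=6: phase=(6,2,3,4) vs β=2 → FL=W FR=W RL=W RR=W
t=10: phase=(2,6,7,0) vs β=2 → FL=W FR=W RL=W RR=S
t=12: phase=(4,0,1,2) vs β=2 → FL=W FR=S RL=S RR=W
t=13: phase=(5,1,2,3) vs β=2 → FL=W FR=S RL=W RR=W
t=15: phase=(7,3,4,5) vs β=2 → FL=W FR=W RL=W RR=W


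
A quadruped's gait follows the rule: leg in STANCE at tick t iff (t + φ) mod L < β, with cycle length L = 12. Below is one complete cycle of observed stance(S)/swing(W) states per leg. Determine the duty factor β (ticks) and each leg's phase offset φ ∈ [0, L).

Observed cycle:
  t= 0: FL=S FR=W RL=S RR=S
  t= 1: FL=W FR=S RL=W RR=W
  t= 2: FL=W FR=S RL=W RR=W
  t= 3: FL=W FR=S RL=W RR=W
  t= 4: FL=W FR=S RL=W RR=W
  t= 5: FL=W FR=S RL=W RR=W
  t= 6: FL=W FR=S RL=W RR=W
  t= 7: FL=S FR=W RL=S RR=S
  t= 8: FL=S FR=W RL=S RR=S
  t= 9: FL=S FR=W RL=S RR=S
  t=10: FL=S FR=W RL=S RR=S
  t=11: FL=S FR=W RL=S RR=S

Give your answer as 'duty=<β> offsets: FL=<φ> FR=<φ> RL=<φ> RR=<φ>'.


duty β = stance ticks per leg = 6
FL: stance ticks = 6; W→S at t=7 → φ=5
FR: stance ticks = 6; W→S at t=1 → φ=11
RL: stance ticks = 6; W→S at t=7 → φ=5
RR: stance ticks = 6; W→S at t=7 → φ=5

duty=6 offsets: FL=5 FR=11 RL=5 RR=5


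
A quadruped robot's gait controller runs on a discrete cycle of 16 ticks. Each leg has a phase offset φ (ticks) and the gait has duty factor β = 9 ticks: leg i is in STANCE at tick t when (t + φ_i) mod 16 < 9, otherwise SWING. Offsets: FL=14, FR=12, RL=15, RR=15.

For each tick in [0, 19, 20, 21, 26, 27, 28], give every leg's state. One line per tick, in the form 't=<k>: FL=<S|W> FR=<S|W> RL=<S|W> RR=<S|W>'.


t=0: FL=W FR=W RL=W RR=W
t=19: FL=S FR=W RL=S RR=S
t=20: FL=S FR=S RL=S RR=S
t=21: FL=S FR=S RL=S RR=S
t=26: FL=S FR=S RL=W RR=W
t=27: FL=W FR=S RL=W RR=W
t=28: FL=W FR=S RL=W RR=W

t=0: phase=(14,12,15,15) vs β=9 → FL=W FR=W RL=W RR=W
t=19: phase=(1,15,2,2) vs β=9 → FL=S FR=W RL=S RR=S
t=20: phase=(2,0,3,3) vs β=9 → FL=S FR=S RL=S RR=S
t=21: phase=(3,1,4,4) vs β=9 → FL=S FR=S RL=S RR=S
t=26: phase=(8,6,9,9) vs β=9 → FL=S FR=S RL=W RR=W
t=27: phase=(9,7,10,10) vs β=9 → FL=W FR=S RL=W RR=W
t=28: phase=(10,8,11,11) vs β=9 → FL=W FR=S RL=W RR=W


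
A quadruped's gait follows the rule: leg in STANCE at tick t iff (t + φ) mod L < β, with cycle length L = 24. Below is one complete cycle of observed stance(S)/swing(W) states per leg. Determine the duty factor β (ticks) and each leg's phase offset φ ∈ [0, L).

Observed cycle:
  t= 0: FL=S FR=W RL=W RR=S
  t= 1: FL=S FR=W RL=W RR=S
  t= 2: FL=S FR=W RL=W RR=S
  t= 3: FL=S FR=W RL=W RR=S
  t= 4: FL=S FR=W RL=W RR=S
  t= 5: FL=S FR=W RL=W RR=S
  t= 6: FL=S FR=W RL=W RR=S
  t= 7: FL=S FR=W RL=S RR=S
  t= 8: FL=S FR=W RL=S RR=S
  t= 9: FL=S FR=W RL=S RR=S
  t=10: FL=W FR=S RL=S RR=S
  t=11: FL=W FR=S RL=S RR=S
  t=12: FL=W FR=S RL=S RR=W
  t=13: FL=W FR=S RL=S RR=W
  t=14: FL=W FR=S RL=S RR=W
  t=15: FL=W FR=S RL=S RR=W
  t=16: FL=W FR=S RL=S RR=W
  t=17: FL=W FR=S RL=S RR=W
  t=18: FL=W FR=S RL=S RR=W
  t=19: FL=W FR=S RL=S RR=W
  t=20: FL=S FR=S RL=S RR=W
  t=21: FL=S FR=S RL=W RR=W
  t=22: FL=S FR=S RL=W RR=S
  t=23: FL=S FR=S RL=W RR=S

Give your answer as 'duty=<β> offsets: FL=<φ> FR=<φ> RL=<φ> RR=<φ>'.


duty β = stance ticks per leg = 14
FL: stance ticks = 14; W→S at t=20 → φ=4
FR: stance ticks = 14; W→S at t=10 → φ=14
RL: stance ticks = 14; W→S at t=7 → φ=17
RR: stance ticks = 14; W→S at t=22 → φ=2

duty=14 offsets: FL=4 FR=14 RL=17 RR=2


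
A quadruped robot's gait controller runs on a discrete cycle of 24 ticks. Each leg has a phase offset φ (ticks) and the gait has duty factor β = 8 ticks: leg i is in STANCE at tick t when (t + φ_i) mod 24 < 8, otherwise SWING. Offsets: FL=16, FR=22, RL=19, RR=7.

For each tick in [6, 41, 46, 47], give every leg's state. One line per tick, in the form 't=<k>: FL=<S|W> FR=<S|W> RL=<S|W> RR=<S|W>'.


t=6: phase=(22,4,1,13) vs β=8 → FL=W FR=S RL=S RR=W
t=41: phase=(9,15,12,0) vs β=8 → FL=W FR=W RL=W RR=S
t=46: phase=(14,20,17,5) vs β=8 → FL=W FR=W RL=W RR=S
t=47: phase=(15,21,18,6) vs β=8 → FL=W FR=W RL=W RR=S

t=6: FL=W FR=S RL=S RR=W
t=41: FL=W FR=W RL=W RR=S
t=46: FL=W FR=W RL=W RR=S
t=47: FL=W FR=W RL=W RR=S


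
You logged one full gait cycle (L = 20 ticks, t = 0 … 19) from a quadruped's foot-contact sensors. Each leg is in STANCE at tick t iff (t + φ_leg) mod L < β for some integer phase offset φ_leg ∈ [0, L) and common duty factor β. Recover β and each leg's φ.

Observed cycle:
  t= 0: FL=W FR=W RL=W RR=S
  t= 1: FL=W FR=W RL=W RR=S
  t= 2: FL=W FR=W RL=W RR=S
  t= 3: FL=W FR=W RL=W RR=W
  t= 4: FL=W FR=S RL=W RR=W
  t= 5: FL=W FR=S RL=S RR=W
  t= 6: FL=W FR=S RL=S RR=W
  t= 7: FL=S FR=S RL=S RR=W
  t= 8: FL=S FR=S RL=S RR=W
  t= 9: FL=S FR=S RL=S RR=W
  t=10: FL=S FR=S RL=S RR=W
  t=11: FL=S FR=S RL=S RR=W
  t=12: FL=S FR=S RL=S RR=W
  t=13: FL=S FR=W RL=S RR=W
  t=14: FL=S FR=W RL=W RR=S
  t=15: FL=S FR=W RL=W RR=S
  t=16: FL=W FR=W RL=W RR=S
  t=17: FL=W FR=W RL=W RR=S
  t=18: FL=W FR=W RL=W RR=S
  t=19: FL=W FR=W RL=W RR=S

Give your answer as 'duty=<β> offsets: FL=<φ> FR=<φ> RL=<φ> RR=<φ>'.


duty β = stance ticks per leg = 9
FL: stance ticks = 9; W→S at t=7 → φ=13
FR: stance ticks = 9; W→S at t=4 → φ=16
RL: stance ticks = 9; W→S at t=5 → φ=15
RR: stance ticks = 9; W→S at t=14 → φ=6

duty=9 offsets: FL=13 FR=16 RL=15 RR=6


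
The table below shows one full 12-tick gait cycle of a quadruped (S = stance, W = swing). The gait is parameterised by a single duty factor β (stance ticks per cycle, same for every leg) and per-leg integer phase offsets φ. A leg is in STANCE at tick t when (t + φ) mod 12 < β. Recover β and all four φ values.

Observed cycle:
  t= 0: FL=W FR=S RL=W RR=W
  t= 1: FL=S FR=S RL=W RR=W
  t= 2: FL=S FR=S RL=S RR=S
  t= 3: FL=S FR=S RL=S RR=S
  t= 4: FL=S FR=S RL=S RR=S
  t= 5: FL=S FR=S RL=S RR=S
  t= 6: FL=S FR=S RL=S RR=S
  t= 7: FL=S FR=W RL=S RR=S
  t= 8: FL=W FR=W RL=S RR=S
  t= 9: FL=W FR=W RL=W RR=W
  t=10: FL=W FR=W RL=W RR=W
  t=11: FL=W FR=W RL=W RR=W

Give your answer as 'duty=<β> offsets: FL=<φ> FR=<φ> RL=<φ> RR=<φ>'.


duty=7 offsets: FL=11 FR=0 RL=10 RR=10

duty β = stance ticks per leg = 7
FL: stance ticks = 7; W→S at t=1 → φ=11
FR: stance ticks = 7; W→S at t=0 → φ=0
RL: stance ticks = 7; W→S at t=2 → φ=10
RR: stance ticks = 7; W→S at t=2 → φ=10


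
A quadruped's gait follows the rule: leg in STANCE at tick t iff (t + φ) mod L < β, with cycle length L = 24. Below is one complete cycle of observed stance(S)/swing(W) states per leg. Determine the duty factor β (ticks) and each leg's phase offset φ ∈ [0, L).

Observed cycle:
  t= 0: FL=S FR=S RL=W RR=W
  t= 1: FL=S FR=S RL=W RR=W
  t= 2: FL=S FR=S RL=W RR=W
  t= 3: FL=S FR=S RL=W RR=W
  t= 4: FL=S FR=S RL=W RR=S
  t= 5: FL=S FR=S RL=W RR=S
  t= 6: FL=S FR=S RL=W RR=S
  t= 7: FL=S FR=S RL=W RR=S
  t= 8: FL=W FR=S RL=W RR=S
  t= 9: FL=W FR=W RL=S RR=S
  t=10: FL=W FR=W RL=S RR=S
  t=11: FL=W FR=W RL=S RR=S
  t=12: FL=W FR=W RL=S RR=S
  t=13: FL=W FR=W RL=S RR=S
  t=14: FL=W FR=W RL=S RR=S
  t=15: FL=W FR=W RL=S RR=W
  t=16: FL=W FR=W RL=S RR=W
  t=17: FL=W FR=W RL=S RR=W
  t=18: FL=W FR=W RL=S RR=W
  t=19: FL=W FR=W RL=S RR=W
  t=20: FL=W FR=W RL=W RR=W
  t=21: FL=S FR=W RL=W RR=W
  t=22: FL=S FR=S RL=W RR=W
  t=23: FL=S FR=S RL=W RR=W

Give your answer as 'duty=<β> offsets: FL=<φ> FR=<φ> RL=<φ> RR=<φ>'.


duty β = stance ticks per leg = 11
FL: stance ticks = 11; W→S at t=21 → φ=3
FR: stance ticks = 11; W→S at t=22 → φ=2
RL: stance ticks = 11; W→S at t=9 → φ=15
RR: stance ticks = 11; W→S at t=4 → φ=20

duty=11 offsets: FL=3 FR=2 RL=15 RR=20


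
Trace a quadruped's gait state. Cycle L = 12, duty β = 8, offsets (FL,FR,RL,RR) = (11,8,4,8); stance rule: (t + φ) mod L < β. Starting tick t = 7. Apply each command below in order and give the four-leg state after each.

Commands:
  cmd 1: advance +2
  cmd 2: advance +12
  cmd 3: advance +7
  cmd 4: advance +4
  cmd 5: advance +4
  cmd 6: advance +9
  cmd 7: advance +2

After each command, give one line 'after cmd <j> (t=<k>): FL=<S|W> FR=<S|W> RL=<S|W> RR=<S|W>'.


start t=7: FL=S FR=S RL=W RR=S
cmd 1: advance +2 → t=9, phase=(8,5,1,5) → FL=W FR=S RL=S RR=S
cmd 2: advance +12 → t=21, phase=(8,5,1,5) → FL=W FR=S RL=S RR=S
cmd 3: advance +7 → t=28, phase=(3,0,8,0) → FL=S FR=S RL=W RR=S
cmd 4: advance +4 → t=32, phase=(7,4,0,4) → FL=S FR=S RL=S RR=S
cmd 5: advance +4 → t=36, phase=(11,8,4,8) → FL=W FR=W RL=S RR=W
cmd 6: advance +9 → t=45, phase=(8,5,1,5) → FL=W FR=S RL=S RR=S
cmd 7: advance +2 → t=47, phase=(10,7,3,7) → FL=W FR=S RL=S RR=S

after cmd 1 (t=9): FL=W FR=S RL=S RR=S
after cmd 2 (t=21): FL=W FR=S RL=S RR=S
after cmd 3 (t=28): FL=S FR=S RL=W RR=S
after cmd 4 (t=32): FL=S FR=S RL=S RR=S
after cmd 5 (t=36): FL=W FR=W RL=S RR=W
after cmd 6 (t=45): FL=W FR=S RL=S RR=S
after cmd 7 (t=47): FL=W FR=S RL=S RR=S


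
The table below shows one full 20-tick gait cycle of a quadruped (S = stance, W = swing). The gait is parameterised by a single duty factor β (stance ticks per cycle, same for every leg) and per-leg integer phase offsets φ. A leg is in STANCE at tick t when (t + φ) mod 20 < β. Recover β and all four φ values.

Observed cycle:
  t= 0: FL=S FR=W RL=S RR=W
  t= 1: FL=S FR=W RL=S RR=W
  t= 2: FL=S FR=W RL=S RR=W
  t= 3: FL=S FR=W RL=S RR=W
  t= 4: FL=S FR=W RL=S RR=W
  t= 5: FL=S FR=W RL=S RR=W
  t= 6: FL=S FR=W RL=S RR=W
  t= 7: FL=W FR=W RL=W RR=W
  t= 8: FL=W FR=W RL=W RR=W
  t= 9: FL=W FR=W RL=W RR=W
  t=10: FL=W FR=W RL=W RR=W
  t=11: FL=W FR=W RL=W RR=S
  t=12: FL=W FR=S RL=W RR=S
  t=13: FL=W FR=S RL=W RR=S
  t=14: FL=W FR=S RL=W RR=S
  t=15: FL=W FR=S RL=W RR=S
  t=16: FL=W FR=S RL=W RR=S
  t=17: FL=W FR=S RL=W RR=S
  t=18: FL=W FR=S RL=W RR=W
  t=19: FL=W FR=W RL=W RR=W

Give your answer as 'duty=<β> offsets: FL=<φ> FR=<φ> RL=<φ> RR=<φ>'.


duty β = stance ticks per leg = 7
FL: stance ticks = 7; W→S at t=0 → φ=0
FR: stance ticks = 7; W→S at t=12 → φ=8
RL: stance ticks = 7; W→S at t=0 → φ=0
RR: stance ticks = 7; W→S at t=11 → φ=9

duty=7 offsets: FL=0 FR=8 RL=0 RR=9


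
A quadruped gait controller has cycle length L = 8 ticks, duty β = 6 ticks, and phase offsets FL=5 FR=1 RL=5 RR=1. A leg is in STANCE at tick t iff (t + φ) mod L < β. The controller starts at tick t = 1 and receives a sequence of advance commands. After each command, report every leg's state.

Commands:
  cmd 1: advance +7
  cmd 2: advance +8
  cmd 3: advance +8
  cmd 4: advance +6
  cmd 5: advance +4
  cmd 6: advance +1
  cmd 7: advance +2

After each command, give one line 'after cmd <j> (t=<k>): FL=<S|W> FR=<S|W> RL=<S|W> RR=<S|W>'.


start t=1: FL=W FR=S RL=W RR=S
cmd 1: advance +7 → t=8, phase=(5,1,5,1) → FL=S FR=S RL=S RR=S
cmd 2: advance +8 → t=16, phase=(5,1,5,1) → FL=S FR=S RL=S RR=S
cmd 3: advance +8 → t=24, phase=(5,1,5,1) → FL=S FR=S RL=S RR=S
cmd 4: advance +6 → t=30, phase=(3,7,3,7) → FL=S FR=W RL=S RR=W
cmd 5: advance +4 → t=34, phase=(7,3,7,3) → FL=W FR=S RL=W RR=S
cmd 6: advance +1 → t=35, phase=(0,4,0,4) → FL=S FR=S RL=S RR=S
cmd 7: advance +2 → t=37, phase=(2,6,2,6) → FL=S FR=W RL=S RR=W

after cmd 1 (t=8): FL=S FR=S RL=S RR=S
after cmd 2 (t=16): FL=S FR=S RL=S RR=S
after cmd 3 (t=24): FL=S FR=S RL=S RR=S
after cmd 4 (t=30): FL=S FR=W RL=S RR=W
after cmd 5 (t=34): FL=W FR=S RL=W RR=S
after cmd 6 (t=35): FL=S FR=S RL=S RR=S
after cmd 7 (t=37): FL=S FR=W RL=S RR=W


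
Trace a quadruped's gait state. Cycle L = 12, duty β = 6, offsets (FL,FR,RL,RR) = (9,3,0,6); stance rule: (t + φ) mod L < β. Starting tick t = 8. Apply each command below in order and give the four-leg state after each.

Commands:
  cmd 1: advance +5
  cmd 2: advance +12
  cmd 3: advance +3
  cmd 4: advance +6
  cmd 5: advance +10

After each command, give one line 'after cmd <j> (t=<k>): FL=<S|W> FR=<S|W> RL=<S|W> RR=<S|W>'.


after cmd 1 (t=13): FL=W FR=S RL=S RR=W
after cmd 2 (t=25): FL=W FR=S RL=S RR=W
after cmd 3 (t=28): FL=S FR=W RL=S RR=W
after cmd 4 (t=34): FL=W FR=S RL=W RR=S
after cmd 5 (t=44): FL=S FR=W RL=W RR=S

start t=8: FL=S FR=W RL=W RR=S
cmd 1: advance +5 → t=13, phase=(10,4,1,7) → FL=W FR=S RL=S RR=W
cmd 2: advance +12 → t=25, phase=(10,4,1,7) → FL=W FR=S RL=S RR=W
cmd 3: advance +3 → t=28, phase=(1,7,4,10) → FL=S FR=W RL=S RR=W
cmd 4: advance +6 → t=34, phase=(7,1,10,4) → FL=W FR=S RL=W RR=S
cmd 5: advance +10 → t=44, phase=(5,11,8,2) → FL=S FR=W RL=W RR=S


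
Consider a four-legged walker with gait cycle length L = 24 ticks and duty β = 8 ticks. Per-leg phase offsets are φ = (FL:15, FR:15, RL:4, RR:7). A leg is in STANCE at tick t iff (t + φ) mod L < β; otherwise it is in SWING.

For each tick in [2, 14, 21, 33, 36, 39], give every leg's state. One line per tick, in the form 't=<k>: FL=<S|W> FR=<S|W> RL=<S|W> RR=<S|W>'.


t=2: FL=W FR=W RL=S RR=W
t=14: FL=S FR=S RL=W RR=W
t=21: FL=W FR=W RL=S RR=S
t=33: FL=S FR=S RL=W RR=W
t=36: FL=S FR=S RL=W RR=W
t=39: FL=S FR=S RL=W RR=W

t=2: phase=(17,17,6,9) vs β=8 → FL=W FR=W RL=S RR=W
t=14: phase=(5,5,18,21) vs β=8 → FL=S FR=S RL=W RR=W
t=21: phase=(12,12,1,4) vs β=8 → FL=W FR=W RL=S RR=S
t=33: phase=(0,0,13,16) vs β=8 → FL=S FR=S RL=W RR=W
t=36: phase=(3,3,16,19) vs β=8 → FL=S FR=S RL=W RR=W
t=39: phase=(6,6,19,22) vs β=8 → FL=S FR=S RL=W RR=W


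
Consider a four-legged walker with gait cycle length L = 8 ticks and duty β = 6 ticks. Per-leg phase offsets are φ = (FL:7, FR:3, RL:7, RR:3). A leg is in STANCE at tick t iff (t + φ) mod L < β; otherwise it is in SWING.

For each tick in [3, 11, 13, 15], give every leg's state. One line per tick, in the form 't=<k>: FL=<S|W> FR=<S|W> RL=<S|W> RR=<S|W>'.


t=3: phase=(2,6,2,6) vs β=6 → FL=S FR=W RL=S RR=W
t=11: phase=(2,6,2,6) vs β=6 → FL=S FR=W RL=S RR=W
t=13: phase=(4,0,4,0) vs β=6 → FL=S FR=S RL=S RR=S
t=15: phase=(6,2,6,2) vs β=6 → FL=W FR=S RL=W RR=S

t=3: FL=S FR=W RL=S RR=W
t=11: FL=S FR=W RL=S RR=W
t=13: FL=S FR=S RL=S RR=S
t=15: FL=W FR=S RL=W RR=S


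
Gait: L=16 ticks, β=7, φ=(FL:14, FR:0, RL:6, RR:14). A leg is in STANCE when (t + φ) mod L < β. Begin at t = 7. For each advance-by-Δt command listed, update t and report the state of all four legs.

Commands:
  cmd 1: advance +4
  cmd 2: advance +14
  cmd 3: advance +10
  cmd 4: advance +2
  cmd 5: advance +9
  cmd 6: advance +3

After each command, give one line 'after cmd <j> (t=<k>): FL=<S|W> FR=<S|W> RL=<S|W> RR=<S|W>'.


start t=7: FL=S FR=W RL=W RR=S
cmd 1: advance +4 → t=11, phase=(9,11,1,9) → FL=W FR=W RL=S RR=W
cmd 2: advance +14 → t=25, phase=(7,9,15,7) → FL=W FR=W RL=W RR=W
cmd 3: advance +10 → t=35, phase=(1,3,9,1) → FL=S FR=S RL=W RR=S
cmd 4: advance +2 → t=37, phase=(3,5,11,3) → FL=S FR=S RL=W RR=S
cmd 5: advance +9 → t=46, phase=(12,14,4,12) → FL=W FR=W RL=S RR=W
cmd 6: advance +3 → t=49, phase=(15,1,7,15) → FL=W FR=S RL=W RR=W

after cmd 1 (t=11): FL=W FR=W RL=S RR=W
after cmd 2 (t=25): FL=W FR=W RL=W RR=W
after cmd 3 (t=35): FL=S FR=S RL=W RR=S
after cmd 4 (t=37): FL=S FR=S RL=W RR=S
after cmd 5 (t=46): FL=W FR=W RL=S RR=W
after cmd 6 (t=49): FL=W FR=S RL=W RR=W


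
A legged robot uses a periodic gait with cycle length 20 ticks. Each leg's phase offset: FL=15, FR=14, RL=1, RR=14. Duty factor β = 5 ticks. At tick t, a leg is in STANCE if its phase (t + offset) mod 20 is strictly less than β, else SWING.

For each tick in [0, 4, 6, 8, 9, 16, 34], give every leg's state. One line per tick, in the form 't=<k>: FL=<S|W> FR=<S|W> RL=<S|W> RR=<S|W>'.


t=0: FL=W FR=W RL=S RR=W
t=4: FL=W FR=W RL=W RR=W
t=6: FL=S FR=S RL=W RR=S
t=8: FL=S FR=S RL=W RR=S
t=9: FL=S FR=S RL=W RR=S
t=16: FL=W FR=W RL=W RR=W
t=34: FL=W FR=W RL=W RR=W

t=0: phase=(15,14,1,14) vs β=5 → FL=W FR=W RL=S RR=W
t=4: phase=(19,18,5,18) vs β=5 → FL=W FR=W RL=W RR=W
t=6: phase=(1,0,7,0) vs β=5 → FL=S FR=S RL=W RR=S
t=8: phase=(3,2,9,2) vs β=5 → FL=S FR=S RL=W RR=S
t=9: phase=(4,3,10,3) vs β=5 → FL=S FR=S RL=W RR=S
t=16: phase=(11,10,17,10) vs β=5 → FL=W FR=W RL=W RR=W
t=34: phase=(9,8,15,8) vs β=5 → FL=W FR=W RL=W RR=W


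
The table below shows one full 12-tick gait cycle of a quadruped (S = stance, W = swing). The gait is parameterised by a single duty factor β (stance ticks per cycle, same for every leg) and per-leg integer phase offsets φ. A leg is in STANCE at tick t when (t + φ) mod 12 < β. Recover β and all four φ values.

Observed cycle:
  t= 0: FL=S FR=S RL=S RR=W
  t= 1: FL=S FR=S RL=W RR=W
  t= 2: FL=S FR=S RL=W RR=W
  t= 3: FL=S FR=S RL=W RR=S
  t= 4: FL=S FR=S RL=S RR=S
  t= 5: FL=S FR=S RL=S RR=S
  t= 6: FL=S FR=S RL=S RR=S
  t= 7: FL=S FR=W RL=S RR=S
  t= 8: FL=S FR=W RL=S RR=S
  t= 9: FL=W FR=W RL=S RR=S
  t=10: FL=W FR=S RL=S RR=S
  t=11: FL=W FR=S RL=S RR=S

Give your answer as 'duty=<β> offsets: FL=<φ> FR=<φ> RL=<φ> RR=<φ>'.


duty β = stance ticks per leg = 9
FL: stance ticks = 9; W→S at t=0 → φ=0
FR: stance ticks = 9; W→S at t=10 → φ=2
RL: stance ticks = 9; W→S at t=4 → φ=8
RR: stance ticks = 9; W→S at t=3 → φ=9

duty=9 offsets: FL=0 FR=2 RL=8 RR=9


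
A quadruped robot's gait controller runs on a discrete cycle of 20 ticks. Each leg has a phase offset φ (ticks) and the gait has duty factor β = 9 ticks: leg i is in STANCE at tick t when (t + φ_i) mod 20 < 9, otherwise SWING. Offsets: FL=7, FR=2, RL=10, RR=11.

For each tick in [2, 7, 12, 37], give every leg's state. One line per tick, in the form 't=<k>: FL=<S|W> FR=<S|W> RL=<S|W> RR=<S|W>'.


t=2: phase=(9,4,12,13) vs β=9 → FL=W FR=S RL=W RR=W
t=7: phase=(14,9,17,18) vs β=9 → FL=W FR=W RL=W RR=W
t=12: phase=(19,14,2,3) vs β=9 → FL=W FR=W RL=S RR=S
t=37: phase=(4,19,7,8) vs β=9 → FL=S FR=W RL=S RR=S

t=2: FL=W FR=S RL=W RR=W
t=7: FL=W FR=W RL=W RR=W
t=12: FL=W FR=W RL=S RR=S
t=37: FL=S FR=W RL=S RR=S


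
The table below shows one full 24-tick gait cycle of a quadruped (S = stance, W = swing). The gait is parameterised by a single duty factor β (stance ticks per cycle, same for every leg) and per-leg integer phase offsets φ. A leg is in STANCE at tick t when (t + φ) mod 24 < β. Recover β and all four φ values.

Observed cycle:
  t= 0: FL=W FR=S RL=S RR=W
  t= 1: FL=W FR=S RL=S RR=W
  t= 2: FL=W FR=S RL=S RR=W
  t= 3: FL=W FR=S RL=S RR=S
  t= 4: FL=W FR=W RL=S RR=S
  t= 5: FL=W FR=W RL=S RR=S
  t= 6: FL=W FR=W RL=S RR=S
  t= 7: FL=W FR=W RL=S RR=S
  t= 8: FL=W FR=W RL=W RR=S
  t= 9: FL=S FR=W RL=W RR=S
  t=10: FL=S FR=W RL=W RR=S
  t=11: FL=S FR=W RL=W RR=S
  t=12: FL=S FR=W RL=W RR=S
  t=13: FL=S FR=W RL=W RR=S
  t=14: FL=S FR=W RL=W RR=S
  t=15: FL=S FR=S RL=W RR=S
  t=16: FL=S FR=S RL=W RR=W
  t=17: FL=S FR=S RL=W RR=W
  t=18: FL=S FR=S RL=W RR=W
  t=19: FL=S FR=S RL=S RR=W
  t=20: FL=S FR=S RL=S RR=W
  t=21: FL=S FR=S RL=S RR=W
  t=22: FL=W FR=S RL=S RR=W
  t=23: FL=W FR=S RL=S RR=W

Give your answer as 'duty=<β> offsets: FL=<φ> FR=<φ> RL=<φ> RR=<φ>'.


duty=13 offsets: FL=15 FR=9 RL=5 RR=21

duty β = stance ticks per leg = 13
FL: stance ticks = 13; W→S at t=9 → φ=15
FR: stance ticks = 13; W→S at t=15 → φ=9
RL: stance ticks = 13; W→S at t=19 → φ=5
RR: stance ticks = 13; W→S at t=3 → φ=21


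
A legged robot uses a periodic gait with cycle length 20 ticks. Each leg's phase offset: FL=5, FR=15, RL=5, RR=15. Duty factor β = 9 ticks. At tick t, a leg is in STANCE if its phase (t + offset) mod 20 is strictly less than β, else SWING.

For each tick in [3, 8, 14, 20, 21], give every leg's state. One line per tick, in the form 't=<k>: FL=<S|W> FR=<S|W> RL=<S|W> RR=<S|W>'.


t=3: phase=(8,18,8,18) vs β=9 → FL=S FR=W RL=S RR=W
t=8: phase=(13,3,13,3) vs β=9 → FL=W FR=S RL=W RR=S
t=14: phase=(19,9,19,9) vs β=9 → FL=W FR=W RL=W RR=W
t=20: phase=(5,15,5,15) vs β=9 → FL=S FR=W RL=S RR=W
t=21: phase=(6,16,6,16) vs β=9 → FL=S FR=W RL=S RR=W

t=3: FL=S FR=W RL=S RR=W
t=8: FL=W FR=S RL=W RR=S
t=14: FL=W FR=W RL=W RR=W
t=20: FL=S FR=W RL=S RR=W
t=21: FL=S FR=W RL=S RR=W


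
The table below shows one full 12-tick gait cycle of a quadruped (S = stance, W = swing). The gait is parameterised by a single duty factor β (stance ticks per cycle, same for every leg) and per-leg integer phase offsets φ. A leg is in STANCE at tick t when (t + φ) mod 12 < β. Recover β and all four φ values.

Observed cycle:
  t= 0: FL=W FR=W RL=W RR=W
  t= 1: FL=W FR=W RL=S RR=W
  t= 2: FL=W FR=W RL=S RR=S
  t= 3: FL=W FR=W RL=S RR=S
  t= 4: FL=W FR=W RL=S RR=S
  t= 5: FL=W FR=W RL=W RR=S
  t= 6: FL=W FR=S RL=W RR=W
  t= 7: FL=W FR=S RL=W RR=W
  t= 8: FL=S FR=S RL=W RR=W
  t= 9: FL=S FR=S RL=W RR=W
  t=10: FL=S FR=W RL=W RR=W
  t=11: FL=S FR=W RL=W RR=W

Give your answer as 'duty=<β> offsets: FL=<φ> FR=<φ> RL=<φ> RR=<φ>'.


duty=4 offsets: FL=4 FR=6 RL=11 RR=10

duty β = stance ticks per leg = 4
FL: stance ticks = 4; W→S at t=8 → φ=4
FR: stance ticks = 4; W→S at t=6 → φ=6
RL: stance ticks = 4; W→S at t=1 → φ=11
RR: stance ticks = 4; W→S at t=2 → φ=10


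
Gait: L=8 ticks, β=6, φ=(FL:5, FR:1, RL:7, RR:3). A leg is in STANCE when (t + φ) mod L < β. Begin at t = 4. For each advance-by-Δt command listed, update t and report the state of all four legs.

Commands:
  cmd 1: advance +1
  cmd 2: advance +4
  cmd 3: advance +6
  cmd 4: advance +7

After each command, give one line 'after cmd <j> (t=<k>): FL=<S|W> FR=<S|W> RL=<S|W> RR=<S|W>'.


start t=4: FL=S FR=S RL=S RR=W
cmd 1: advance +1 → t=5, phase=(2,6,4,0) → FL=S FR=W RL=S RR=S
cmd 2: advance +4 → t=9, phase=(6,2,0,4) → FL=W FR=S RL=S RR=S
cmd 3: advance +6 → t=15, phase=(4,0,6,2) → FL=S FR=S RL=W RR=S
cmd 4: advance +7 → t=22, phase=(3,7,5,1) → FL=S FR=W RL=S RR=S

after cmd 1 (t=5): FL=S FR=W RL=S RR=S
after cmd 2 (t=9): FL=W FR=S RL=S RR=S
after cmd 3 (t=15): FL=S FR=S RL=W RR=S
after cmd 4 (t=22): FL=S FR=W RL=S RR=S


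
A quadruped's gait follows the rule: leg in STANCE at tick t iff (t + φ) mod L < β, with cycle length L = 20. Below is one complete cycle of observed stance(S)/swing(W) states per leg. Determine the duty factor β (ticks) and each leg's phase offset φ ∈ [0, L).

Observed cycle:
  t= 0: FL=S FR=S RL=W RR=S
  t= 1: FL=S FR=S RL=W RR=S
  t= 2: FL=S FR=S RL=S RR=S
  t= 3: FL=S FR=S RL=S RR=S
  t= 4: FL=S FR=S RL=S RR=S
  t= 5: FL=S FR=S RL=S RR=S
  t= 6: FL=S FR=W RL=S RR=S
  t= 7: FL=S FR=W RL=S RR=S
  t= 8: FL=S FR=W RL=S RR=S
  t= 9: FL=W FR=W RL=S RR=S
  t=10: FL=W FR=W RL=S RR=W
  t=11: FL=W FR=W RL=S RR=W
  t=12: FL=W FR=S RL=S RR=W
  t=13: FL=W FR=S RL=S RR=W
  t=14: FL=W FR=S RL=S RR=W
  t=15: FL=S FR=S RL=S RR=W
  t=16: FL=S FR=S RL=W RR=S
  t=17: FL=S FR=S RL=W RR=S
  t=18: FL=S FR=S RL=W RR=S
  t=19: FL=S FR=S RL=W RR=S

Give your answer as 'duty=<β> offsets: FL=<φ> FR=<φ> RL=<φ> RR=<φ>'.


duty=14 offsets: FL=5 FR=8 RL=18 RR=4

duty β = stance ticks per leg = 14
FL: stance ticks = 14; W→S at t=15 → φ=5
FR: stance ticks = 14; W→S at t=12 → φ=8
RL: stance ticks = 14; W→S at t=2 → φ=18
RR: stance ticks = 14; W→S at t=16 → φ=4
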